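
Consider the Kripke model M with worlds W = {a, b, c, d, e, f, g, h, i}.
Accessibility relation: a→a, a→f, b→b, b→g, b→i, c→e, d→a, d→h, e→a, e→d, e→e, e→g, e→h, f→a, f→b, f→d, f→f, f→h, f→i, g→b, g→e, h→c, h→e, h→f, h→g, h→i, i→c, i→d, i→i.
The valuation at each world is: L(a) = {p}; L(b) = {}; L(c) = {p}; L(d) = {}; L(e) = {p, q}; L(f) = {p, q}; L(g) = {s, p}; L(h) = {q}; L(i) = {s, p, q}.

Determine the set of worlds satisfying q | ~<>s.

Let φ = q | ~<>s. Evaluate φ at each world:
  a (successors {a, f}): φ is true.
  b (successors {b, g, i}): φ is false.
  c (successors {e}): φ is true.
  d (successors {a, h}): φ is true.
  e (successors {a, d, e, g, h}): φ is true.
  f (successors {a, b, d, f, h, i}): φ is true.
  g (successors {b, e}): φ is true.
  h (successors {c, e, f, g, i}): φ is true.
  i (successors {c, d, i}): φ is true.
For instance, at h:
  At h: q is true, ~<>s is false, so q | ~<>s is true.
    At h: <>s is true, so ~<>s is false.
      At h: <>s requires s at some successor in {c, e, f, g, i}.
        s holds at g, so <>s is true at h.
Satisfying worlds: {a, c, d, e, f, g, h, i}

a, c, d, e, f, g, h, i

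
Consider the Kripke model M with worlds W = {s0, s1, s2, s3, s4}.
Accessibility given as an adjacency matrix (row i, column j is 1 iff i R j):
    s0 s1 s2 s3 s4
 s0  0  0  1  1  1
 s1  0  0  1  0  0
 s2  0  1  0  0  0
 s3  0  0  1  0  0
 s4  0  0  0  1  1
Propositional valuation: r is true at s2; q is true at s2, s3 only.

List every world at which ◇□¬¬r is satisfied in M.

Recall that □ψ holds at a world iff ψ holds at every accessible world, and ◇ψ holds iff ψ holds at some accessible world.
Let φ = ◇□¬¬r. Evaluate φ at each world:
  s0 (successors {s2, s3, s4}): φ is true.
  s1 (successors {s2}): φ is false.
  s2 (successors {s1}): φ is true.
  s3 (successors {s2}): φ is false.
  s4 (successors {s3, s4}): φ is true.
For instance, at s3:
  At s3: ◇□¬¬r requires □¬¬r at some successor in {s2}.
    At s2: □¬¬r is false.
  So ◇□¬¬r is false at s3.
Satisfying worlds: {s0, s2, s4}

s0, s2, s4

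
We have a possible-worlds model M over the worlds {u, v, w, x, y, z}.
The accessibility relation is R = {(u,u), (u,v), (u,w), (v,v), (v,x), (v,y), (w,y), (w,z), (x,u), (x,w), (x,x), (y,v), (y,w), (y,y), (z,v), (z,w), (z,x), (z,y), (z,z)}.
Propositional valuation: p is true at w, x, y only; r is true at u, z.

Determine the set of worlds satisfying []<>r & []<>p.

x

Let φ = []<>r & []<>p. Evaluate φ at each world:
  u (successors {u, v, w}): φ is false.
  v (successors {v, x, y}): φ is false.
  w (successors {y, z}): φ is false.
  x (successors {u, w, x}): φ is true.
  y (successors {v, w, y}): φ is false.
  z (successors {v, w, x, y, z}): φ is false.
For instance, at v:
  At v: []<>r is false, []<>p is true, so []<>r & []<>p is false.
    At v: []<>r requires <>r at every successor {v, x, y}.
      <>r fails at v, so []<>r is false at v.
    At v: []<>p requires <>p at every successor {v, x, y}.
      At v: <>p is true.
      At x: <>p is true.
      At y: <>p is true.
    So []<>p is true at v.
Satisfying worlds: {x}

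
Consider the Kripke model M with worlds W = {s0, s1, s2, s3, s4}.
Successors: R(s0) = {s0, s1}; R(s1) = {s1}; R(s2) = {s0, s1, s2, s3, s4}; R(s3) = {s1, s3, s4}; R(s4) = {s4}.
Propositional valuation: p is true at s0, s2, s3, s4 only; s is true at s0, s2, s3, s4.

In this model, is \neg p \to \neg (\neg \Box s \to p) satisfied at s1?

At s1: \neg p is true, \neg (\neg \Box s \to p) is true, so \neg p \to \neg (\neg \Box s \to p) is true.
  At s1: \neg \Box s \to p is false, so \neg (\neg \Box s \to p) is true.
    At s1: \neg \Box s is true, p is false, so \neg \Box s \to p is false.
      At s1: \Box s is false, so \neg \Box s is true.

Yes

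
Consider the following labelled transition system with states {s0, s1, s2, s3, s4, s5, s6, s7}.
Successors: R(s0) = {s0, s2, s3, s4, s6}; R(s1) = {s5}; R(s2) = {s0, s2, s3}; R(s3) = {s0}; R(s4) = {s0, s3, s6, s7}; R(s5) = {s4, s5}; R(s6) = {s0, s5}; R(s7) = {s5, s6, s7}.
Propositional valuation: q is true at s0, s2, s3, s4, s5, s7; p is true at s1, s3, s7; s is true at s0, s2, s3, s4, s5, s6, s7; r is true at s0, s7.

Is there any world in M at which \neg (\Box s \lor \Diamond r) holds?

Let φ = \neg (\Box s \lor \Diamond r). Evaluate φ at each world:
  s0 (successors {s0, s2, s3, s4, s6}): φ is false.
  s1 (successors {s5}): φ is false.
  s2 (successors {s0, s2, s3}): φ is false.
  s3 (successors {s0}): φ is false.
  s4 (successors {s0, s3, s6, s7}): φ is false.
  s5 (successors {s4, s5}): φ is false.
  s6 (successors {s0, s5}): φ is false.
  s7 (successors {s5, s6, s7}): φ is false.
For instance, at s3:
  At s3: \Box s \lor \Diamond r is true, so \neg (\Box s \lor \Diamond r) is false.
    At s3: \Box s is true, \Diamond r is true, so \Box s \lor \Diamond r is true.
      At s3: \Box s requires s at every successor {s0}.
        At s0: s is true.
      So \Box s is true at s3.
      At s3: \Diamond r requires r at some successor in {s0}.
        r holds at s0, so \Diamond r is true at s3.

No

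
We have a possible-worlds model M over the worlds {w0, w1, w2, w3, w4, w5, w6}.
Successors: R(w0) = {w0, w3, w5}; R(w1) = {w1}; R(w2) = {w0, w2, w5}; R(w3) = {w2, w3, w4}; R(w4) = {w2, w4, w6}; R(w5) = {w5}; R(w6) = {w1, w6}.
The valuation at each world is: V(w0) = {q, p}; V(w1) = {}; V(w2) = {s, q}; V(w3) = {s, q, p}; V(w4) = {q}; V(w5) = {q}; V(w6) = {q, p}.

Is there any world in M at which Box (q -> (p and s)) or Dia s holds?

Yes

Let φ = Box (q -> (p and s)) or Dia s. Evaluate φ at each world:
  w0 (successors {w0, w3, w5}): φ is true.
  w1 (successors {w1}): φ is true.
  w2 (successors {w0, w2, w5}): φ is true.
  w3 (successors {w2, w3, w4}): φ is true.
  w4 (successors {w2, w4, w6}): φ is true.
  w5 (successors {w5}): φ is false.
  w6 (successors {w1, w6}): φ is false.
Detail at w0 (witness):
  At w0: Box (q -> (p and s)) is false, Dia s is true, so Box (q -> (p and s)) or Dia s is true.
    At w0: Box (q -> (p and s)) requires q -> (p and s) at every successor {w0, w3, w5}.
      q -> (p and s) fails at w0, so Box (q -> (p and s)) is false at w0.
    At w0: Dia s requires s at some successor in {w0, w3, w5}.
      s holds at w3, so Dia s is true at w0.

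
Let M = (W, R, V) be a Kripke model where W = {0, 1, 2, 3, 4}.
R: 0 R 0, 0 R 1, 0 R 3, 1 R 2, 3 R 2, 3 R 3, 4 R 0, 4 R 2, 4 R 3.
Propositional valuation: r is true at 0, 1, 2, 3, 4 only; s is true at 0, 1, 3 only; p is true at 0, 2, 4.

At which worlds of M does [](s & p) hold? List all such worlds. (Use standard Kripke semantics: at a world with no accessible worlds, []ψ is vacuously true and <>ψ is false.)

2

Let φ = [](s & p). Evaluate φ at each world:
  0 (successors {0, 1, 3}): φ is false.
  1 (successors {2}): φ is false.
  2 (successors ∅): φ is true.
  3 (successors {2, 3}): φ is false.
  4 (successors {0, 2, 3}): φ is false.
For instance, at 4:
  At 4: [](s & p) requires s & p at every successor {0, 2, 3}.
    s & p fails at 2, so [](s & p) is false at 4.
Satisfying worlds: {2}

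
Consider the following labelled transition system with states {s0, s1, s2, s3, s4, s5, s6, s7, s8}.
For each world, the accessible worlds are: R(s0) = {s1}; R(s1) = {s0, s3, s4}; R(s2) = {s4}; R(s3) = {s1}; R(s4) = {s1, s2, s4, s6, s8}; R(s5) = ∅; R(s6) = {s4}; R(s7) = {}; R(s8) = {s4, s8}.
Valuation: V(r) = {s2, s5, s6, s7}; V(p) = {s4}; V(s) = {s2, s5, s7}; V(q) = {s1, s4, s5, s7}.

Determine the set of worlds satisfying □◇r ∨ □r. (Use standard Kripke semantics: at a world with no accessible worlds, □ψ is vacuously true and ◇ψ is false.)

Recall that □ψ holds at a world iff ψ holds at every accessible world, and ◇ψ holds iff ψ holds at some accessible world.
Let φ = □◇r ∨ □r. Evaluate φ at each world:
  s0 (successors {s1}): φ is false.
  s1 (successors {s0, s3, s4}): φ is false.
  s2 (successors {s4}): φ is true.
  s3 (successors {s1}): φ is false.
  s4 (successors {s1, s2, s4, s6, s8}): φ is false.
  s5 (successors ∅): φ is true.
  s6 (successors {s4}): φ is true.
  s7 (successors ∅): φ is true.
  s8 (successors {s4, s8}): φ is false.
For instance, at s6:
  At s6: □◇r is true, □r is false, so □◇r ∨ □r is true.
    At s6: □◇r requires ◇r at every successor {s4}.
      At s4: ◇r is true.
    So □◇r is true at s6.
    At s6: □r requires r at every successor {s4}.
      r fails at s4, so □r is false at s6.
Satisfying worlds: {s2, s5, s6, s7}

s2, s5, s6, s7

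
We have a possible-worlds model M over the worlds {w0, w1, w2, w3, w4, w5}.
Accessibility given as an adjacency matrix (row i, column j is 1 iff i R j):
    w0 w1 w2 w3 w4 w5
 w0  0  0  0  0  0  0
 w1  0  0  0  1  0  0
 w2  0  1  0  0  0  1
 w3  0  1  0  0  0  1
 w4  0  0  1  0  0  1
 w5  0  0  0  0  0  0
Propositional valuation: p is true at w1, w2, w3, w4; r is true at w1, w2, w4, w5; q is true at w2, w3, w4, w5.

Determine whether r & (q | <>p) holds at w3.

No

At w3: r is false, q | <>p is true, so r & (q | <>p) is false.
  At w3: q is true, <>p is true, so q | <>p is true.
    At w3: <>p requires p at some successor in {w1, w5}.
      p holds at w1, so <>p is true at w3.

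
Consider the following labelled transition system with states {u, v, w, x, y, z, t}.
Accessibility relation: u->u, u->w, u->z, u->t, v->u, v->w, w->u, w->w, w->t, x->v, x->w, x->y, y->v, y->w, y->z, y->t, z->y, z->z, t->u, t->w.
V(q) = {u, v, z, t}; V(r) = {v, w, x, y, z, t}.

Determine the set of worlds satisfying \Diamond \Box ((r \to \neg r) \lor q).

none

Let φ = \Diamond \Box ((r \to \neg r) \lor q). Evaluate φ at each world:
  u (successors {u, w, z, t}): φ is false.
  v (successors {u, w}): φ is false.
  w (successors {u, w, t}): φ is false.
  x (successors {v, w, y}): φ is false.
  y (successors {v, w, z, t}): φ is false.
  z (successors {y, z}): φ is false.
  t (successors {u, w}): φ is false.
For instance, at x:
  At x: \Diamond \Box ((r \to \neg r) \lor q) requires \Box ((r \to \neg r) \lor q) at some successor in {v, w, y}.
    At v: \Box ((r \to \neg r) \lor q) is false.
    At w: \Box ((r \to \neg r) \lor q) is false.
    At y: \Box ((r \to \neg r) \lor q) is false.
  So \Diamond \Box ((r \to \neg r) \lor q) is false at x.
Satisfying worlds: none.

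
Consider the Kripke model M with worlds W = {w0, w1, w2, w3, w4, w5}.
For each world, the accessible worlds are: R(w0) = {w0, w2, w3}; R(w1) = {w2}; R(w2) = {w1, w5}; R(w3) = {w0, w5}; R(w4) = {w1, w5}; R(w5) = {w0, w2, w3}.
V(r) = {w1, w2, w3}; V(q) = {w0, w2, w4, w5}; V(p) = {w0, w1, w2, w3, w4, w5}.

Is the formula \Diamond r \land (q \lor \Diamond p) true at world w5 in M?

Yes

At w5: \Diamond r is true, q \lor \Diamond p is true, so \Diamond r \land (q \lor \Diamond p) is true.
  At w5: \Diamond r requires r at some successor in {w0, w2, w3}.
    r holds at w2, so \Diamond r is true at w5.
  At w5: q is true, \Diamond p is true, so q \lor \Diamond p is true.
    At w5: \Diamond p requires p at some successor in {w0, w2, w3}.
      p holds at w0, so \Diamond p is true at w5.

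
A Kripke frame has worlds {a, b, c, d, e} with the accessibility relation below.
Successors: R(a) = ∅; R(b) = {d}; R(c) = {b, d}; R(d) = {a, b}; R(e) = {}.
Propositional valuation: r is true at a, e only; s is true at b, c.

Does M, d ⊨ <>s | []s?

Yes

At d: <>s is true, []s is false, so <>s | []s is true.
  At d: <>s requires s at some successor in {a, b}.
    s holds at b, so <>s is true at d.
  At d: []s requires s at every successor {a, b}.
    s fails at a, so []s is false at d.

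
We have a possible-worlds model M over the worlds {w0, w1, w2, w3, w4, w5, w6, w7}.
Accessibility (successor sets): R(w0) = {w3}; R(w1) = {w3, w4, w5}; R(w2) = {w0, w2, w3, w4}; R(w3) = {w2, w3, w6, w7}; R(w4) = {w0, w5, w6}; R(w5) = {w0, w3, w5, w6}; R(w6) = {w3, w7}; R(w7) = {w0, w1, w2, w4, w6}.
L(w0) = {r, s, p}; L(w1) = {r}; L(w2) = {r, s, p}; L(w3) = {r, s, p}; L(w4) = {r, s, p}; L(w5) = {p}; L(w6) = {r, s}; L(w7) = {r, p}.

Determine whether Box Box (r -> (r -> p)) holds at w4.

At w4: Box Box (r -> (r -> p)) requires Box (r -> (r -> p)) at every successor {w0, w5, w6}.
  Box (r -> (r -> p)) fails at w5, so Box Box (r -> (r -> p)) is false at w4.
    At w5: Box (r -> (r -> p)) requires r -> (r -> p) at every successor {w0, w3, w5, w6}.
      r -> (r -> p) fails at w6, so Box (r -> (r -> p)) is false at w5.

No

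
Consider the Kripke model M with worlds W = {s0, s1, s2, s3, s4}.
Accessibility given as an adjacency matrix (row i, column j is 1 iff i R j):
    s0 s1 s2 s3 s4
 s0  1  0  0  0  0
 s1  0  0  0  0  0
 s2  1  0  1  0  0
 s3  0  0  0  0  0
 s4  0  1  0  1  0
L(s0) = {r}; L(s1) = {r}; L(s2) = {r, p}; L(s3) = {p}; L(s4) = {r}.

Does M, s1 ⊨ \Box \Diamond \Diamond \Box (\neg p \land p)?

Yes

At s1: no accessible worlds, so \Box \Diamond \Diamond \Box (\neg p \land p) holds vacuously.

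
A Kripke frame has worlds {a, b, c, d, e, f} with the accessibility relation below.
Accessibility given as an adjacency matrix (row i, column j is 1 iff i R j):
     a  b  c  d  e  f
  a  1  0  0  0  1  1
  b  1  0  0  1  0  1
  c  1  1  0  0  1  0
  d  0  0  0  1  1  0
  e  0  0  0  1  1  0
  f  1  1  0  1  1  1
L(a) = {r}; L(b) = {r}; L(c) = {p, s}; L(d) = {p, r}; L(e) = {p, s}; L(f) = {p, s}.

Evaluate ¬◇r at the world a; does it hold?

No

Recall that ◇ψ holds at a world iff ψ holds at some accessible world.
At a: ◇r is true, so ¬◇r is false.
  At a: ◇r requires r at some successor in {a, e, f}.
    r holds at a, so ◇r is true at a.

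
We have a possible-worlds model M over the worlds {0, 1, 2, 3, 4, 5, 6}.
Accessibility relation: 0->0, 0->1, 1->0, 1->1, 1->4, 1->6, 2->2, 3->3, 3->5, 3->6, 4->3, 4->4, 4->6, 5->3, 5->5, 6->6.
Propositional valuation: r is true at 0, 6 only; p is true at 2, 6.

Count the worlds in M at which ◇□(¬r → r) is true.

4

Let φ = ◇□(¬r → r). Evaluate φ at each world:
  0 (successors {0, 1}): φ is false.
  1 (successors {0, 1, 4, 6}): φ is true.
  2 (successors {2}): φ is false.
  3 (successors {3, 5, 6}): φ is true.
  4 (successors {3, 4, 6}): φ is true.
  5 (successors {3, 5}): φ is false.
  6 (successors {6}): φ is true.
For instance, at 6:
  At 6: ◇□(¬r → r) requires □(¬r → r) at some successor in {6}.
    □(¬r → r) holds at 6, so ◇□(¬r → r) is true at 6.
      At 6: □(¬r → r) requires ¬r → r at every successor {6}.
        At 6: ¬r → r is true.
      So □(¬r → r) is true at 6.
Satisfying worlds: {1, 3, 4, 6}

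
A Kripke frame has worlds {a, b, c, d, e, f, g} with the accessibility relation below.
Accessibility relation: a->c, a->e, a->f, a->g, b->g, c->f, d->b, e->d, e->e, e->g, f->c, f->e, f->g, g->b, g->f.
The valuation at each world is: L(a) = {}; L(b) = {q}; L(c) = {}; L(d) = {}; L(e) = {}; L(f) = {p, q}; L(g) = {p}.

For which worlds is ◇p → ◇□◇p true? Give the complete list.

a, b, c, d, e, f, g

Recall that □ψ holds at a world iff ψ holds at every accessible world, and ◇ψ holds iff ψ holds at some accessible world.
Let φ = ◇p → ◇□◇p. Evaluate φ at each world:
  a (successors {c, e, f, g}): φ is true.
  b (successors {g}): φ is true.
  c (successors {f}): φ is true.
  d (successors {b}): φ is true.
  e (successors {d, e, g}): φ is true.
  f (successors {c, e, g}): φ is true.
  g (successors {b, f}): φ is true.
For instance, at b:
  At b: ◇p is true, ◇□◇p is true, so ◇p → ◇□◇p is true.
    At b: ◇p requires p at some successor in {g}.
      p holds at g, so ◇p is true at b.
    At b: ◇□◇p requires □◇p at some successor in {g}.
      □◇p holds at g, so ◇□◇p is true at b.
Satisfying worlds: {a, b, c, d, e, f, g}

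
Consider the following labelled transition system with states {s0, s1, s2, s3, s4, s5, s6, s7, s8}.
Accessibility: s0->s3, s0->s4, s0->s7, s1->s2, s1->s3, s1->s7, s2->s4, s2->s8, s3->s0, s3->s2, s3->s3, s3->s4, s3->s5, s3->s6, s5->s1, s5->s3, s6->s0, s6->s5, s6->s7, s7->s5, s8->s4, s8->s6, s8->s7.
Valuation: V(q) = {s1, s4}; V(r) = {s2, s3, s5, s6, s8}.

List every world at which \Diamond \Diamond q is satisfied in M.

Let φ = \Diamond \Diamond q. Evaluate φ at each world:
  s0 (successors {s3, s4, s7}): φ is true.
  s1 (successors {s2, s3, s7}): φ is true.
  s2 (successors {s4, s8}): φ is true.
  s3 (successors {s0, s2, s3, s4, s5, s6}): φ is true.
  s4 (successors ∅): φ is false.
  s5 (successors {s1, s3}): φ is true.
  s6 (successors {s0, s5, s7}): φ is true.
  s7 (successors {s5}): φ is true.
  s8 (successors {s4, s6, s7}): φ is false.
For instance, at s1:
  At s1: \Diamond \Diamond q requires \Diamond q at some successor in {s2, s3, s7}.
    \Diamond q holds at s2, so \Diamond \Diamond q is true at s1.
      At s2: \Diamond q requires q at some successor in {s4, s8}.
        q holds at s4, so \Diamond q is true at s2.
Satisfying worlds: {s0, s1, s2, s3, s5, s6, s7}

s0, s1, s2, s3, s5, s6, s7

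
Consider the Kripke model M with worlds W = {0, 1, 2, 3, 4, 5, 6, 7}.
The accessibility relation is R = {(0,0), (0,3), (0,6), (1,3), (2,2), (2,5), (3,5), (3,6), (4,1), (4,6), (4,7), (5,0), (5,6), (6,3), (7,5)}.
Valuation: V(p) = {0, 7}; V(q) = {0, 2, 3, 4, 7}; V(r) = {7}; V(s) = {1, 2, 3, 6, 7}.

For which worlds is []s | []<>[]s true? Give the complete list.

Let φ = []s | []<>[]s. Evaluate φ at each world:
  0 (successors {0, 3, 6}): φ is false.
  1 (successors {3}): φ is true.
  2 (successors {2, 5}): φ is false.
  3 (successors {5, 6}): φ is false.
  4 (successors {1, 6, 7}): φ is true.
  5 (successors {0, 6}): φ is false.
  6 (successors {3}): φ is true.
  7 (successors {5}): φ is true.
For instance, at 4:
  At 4: []s is true, []<>[]s is false, so []s | []<>[]s is true.
    At 4: []s requires s at every successor {1, 6, 7}.
      At 1: s is true.
      At 6: s is true.
      At 7: s is true.
    So []s is true at 4.
    At 4: []<>[]s requires <>[]s at every successor {1, 6, 7}.
      <>[]s fails at 1, so []<>[]s is false at 4.
Satisfying worlds: {1, 4, 6, 7}

1, 4, 6, 7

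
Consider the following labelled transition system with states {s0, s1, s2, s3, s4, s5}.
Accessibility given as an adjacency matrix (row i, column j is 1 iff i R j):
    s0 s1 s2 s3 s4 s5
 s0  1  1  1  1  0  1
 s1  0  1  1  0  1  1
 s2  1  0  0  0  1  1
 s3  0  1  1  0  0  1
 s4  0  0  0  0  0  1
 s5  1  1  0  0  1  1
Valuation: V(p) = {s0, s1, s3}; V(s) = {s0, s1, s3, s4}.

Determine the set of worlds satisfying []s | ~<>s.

Let φ = []s | ~<>s. Evaluate φ at each world:
  s0 (successors {s0, s1, s2, s3, s5}): φ is false.
  s1 (successors {s1, s2, s4, s5}): φ is false.
  s2 (successors {s0, s4, s5}): φ is false.
  s3 (successors {s1, s2, s5}): φ is false.
  s4 (successors {s5}): φ is true.
  s5 (successors {s0, s1, s4, s5}): φ is false.
For instance, at s4:
  At s4: []s is false, ~<>s is true, so []s | ~<>s is true.
    At s4: []s requires s at every successor {s5}.
      s fails at s5, so []s is false at s4.
    At s4: <>s is false, so ~<>s is true.
      At s4: <>s requires s at some successor in {s5}.
        At s5: s is false.
      So <>s is false at s4.
Satisfying worlds: {s4}

s4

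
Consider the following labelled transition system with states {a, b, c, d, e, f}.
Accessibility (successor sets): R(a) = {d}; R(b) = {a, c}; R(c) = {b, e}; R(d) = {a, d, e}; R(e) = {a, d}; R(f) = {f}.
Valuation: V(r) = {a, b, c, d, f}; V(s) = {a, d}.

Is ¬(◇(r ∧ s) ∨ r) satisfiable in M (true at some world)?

No

Recall that ◇ψ holds at a world iff ψ holds at some accessible world.
Let φ = ¬(◇(r ∧ s) ∨ r). Evaluate φ at each world:
  a (successors {d}): φ is false.
  b (successors {a, c}): φ is false.
  c (successors {b, e}): φ is false.
  d (successors {a, d, e}): φ is false.
  e (successors {a, d}): φ is false.
  f (successors {f}): φ is false.
For instance, at f:
  At f: ◇(r ∧ s) ∨ r is true, so ¬(◇(r ∧ s) ∨ r) is false.
    At f: ◇(r ∧ s) is false, r is true, so ◇(r ∧ s) ∨ r is true.
      At f: ◇(r ∧ s) requires r ∧ s at some successor in {f}.
        At f: r ∧ s is false.
      So ◇(r ∧ s) is false at f.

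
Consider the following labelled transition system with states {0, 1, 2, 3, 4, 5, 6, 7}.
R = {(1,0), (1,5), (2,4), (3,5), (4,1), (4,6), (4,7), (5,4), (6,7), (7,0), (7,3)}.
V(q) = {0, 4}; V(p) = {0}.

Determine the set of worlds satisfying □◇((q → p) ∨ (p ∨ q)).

Let φ = □◇((q → p) ∨ (p ∨ q)). Evaluate φ at each world:
  0 (successors ∅): φ is true.
  1 (successors {0, 5}): φ is false.
  2 (successors {4}): φ is true.
  3 (successors {5}): φ is true.
  4 (successors {1, 6, 7}): φ is true.
  5 (successors {4}): φ is true.
  6 (successors {7}): φ is true.
  7 (successors {0, 3}): φ is false.
For instance, at 5:
  At 5: □◇((q → p) ∨ (p ∨ q)) requires ◇((q → p) ∨ (p ∨ q)) at every successor {4}.
      At 4: ◇((q → p) ∨ (p ∨ q)) requires (q → p) ∨ (p ∨ q) at some successor in {1, 6, 7}.
        (q → p) ∨ (p ∨ q) holds at 1, so ◇((q → p) ∨ (p ∨ q)) is true at 4.
  So □◇((q → p) ∨ (p ∨ q)) is true at 5.
Satisfying worlds: {0, 2, 3, 4, 5, 6}

0, 2, 3, 4, 5, 6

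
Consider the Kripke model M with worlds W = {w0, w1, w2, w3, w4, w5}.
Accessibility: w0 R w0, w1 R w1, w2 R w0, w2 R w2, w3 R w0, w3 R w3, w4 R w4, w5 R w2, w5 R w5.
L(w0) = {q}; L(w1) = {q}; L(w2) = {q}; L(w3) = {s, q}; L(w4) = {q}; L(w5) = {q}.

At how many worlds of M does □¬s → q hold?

6

Recall that □ψ holds at a world iff ψ holds at every accessible world, and ◇ψ holds iff ψ holds at some accessible world.
Let φ = □¬s → q. Evaluate φ at each world:
  w0 (successors {w0}): φ is true.
  w1 (successors {w1}): φ is true.
  w2 (successors {w0, w2}): φ is true.
  w3 (successors {w0, w3}): φ is true.
  w4 (successors {w4}): φ is true.
  w5 (successors {w2, w5}): φ is true.
For instance, at w2:
  At w2: □¬s is true, q is true, so □¬s → q is true.
    At w2: □¬s requires ¬s at every successor {w0, w2}.
      At w0: ¬s is true.
      At w2: ¬s is true.
    So □¬s is true at w2.
Satisfying worlds: {w0, w1, w2, w3, w4, w5}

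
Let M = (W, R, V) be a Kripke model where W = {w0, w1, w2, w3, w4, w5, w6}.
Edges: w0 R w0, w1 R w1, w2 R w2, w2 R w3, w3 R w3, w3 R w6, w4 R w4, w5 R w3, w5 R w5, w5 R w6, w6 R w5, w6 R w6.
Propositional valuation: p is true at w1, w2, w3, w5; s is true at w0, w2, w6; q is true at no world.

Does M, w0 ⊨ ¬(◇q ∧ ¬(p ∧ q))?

Yes

Recall that ◇ψ holds at a world iff ψ holds at some accessible world.
At w0: ◇q ∧ ¬(p ∧ q) is false, so ¬(◇q ∧ ¬(p ∧ q)) is true.
  At w0: ◇q is false, ¬(p ∧ q) is true, so ◇q ∧ ¬(p ∧ q) is false.
    At w0: ◇q requires q at some successor in {w0}.
      At w0: q is false.
    So ◇q is false at w0.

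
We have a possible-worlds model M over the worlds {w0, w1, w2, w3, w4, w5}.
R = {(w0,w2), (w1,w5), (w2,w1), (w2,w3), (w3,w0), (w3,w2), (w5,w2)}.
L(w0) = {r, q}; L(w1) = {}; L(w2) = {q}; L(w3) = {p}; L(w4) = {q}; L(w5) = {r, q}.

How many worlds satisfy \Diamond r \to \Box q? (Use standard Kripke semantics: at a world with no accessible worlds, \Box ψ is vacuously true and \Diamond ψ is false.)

6

Let φ = \Diamond r \to \Box q. Evaluate φ at each world:
  w0 (successors {w2}): φ is true.
  w1 (successors {w5}): φ is true.
  w2 (successors {w1, w3}): φ is true.
  w3 (successors {w0, w2}): φ is true.
  w4 (successors ∅): φ is true.
  w5 (successors {w2}): φ is true.
For instance, at w1:
  At w1: \Diamond r is true, \Box q is true, so \Diamond r \to \Box q is true.
    At w1: \Diamond r requires r at some successor in {w5}.
      r holds at w5, so \Diamond r is true at w1.
    At w1: \Box q requires q at every successor {w5}.
      At w5: q is true.
    So \Box q is true at w1.
Satisfying worlds: {w0, w1, w2, w3, w4, w5}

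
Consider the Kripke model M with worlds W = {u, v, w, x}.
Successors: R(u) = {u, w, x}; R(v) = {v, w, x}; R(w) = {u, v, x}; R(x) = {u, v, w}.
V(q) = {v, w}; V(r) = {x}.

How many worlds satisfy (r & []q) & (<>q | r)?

Let φ = (r & []q) & (<>q | r). Evaluate φ at each world:
  u (successors {u, w, x}): φ is false.
  v (successors {v, w, x}): φ is false.
  w (successors {u, v, x}): φ is false.
  x (successors {u, v, w}): φ is false.
For instance, at u:
  At u: r & []q is false, <>q | r is true, so (r & []q) & (<>q | r) is false.
    At u: r is false, []q is false, so r & []q is false.
      At u: []q requires q at every successor {u, w, x}.
        q fails at u, so []q is false at u.
    At u: <>q is true, r is false, so <>q | r is true.
      At u: <>q requires q at some successor in {u, w, x}.
        q holds at w, so <>q is true at u.
Satisfying worlds: none.

0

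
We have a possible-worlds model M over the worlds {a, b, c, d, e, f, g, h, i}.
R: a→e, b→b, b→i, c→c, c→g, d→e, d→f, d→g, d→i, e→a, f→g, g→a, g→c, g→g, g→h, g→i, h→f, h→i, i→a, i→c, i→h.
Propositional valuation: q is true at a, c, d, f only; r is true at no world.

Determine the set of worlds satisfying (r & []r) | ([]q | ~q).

Let φ = (r & []r) | ([]q | ~q). Evaluate φ at each world:
  a (successors {e}): φ is false.
  b (successors {b, i}): φ is true.
  c (successors {c, g}): φ is false.
  d (successors {e, f, g, i}): φ is false.
  e (successors {a}): φ is true.
  f (successors {g}): φ is false.
  g (successors {a, c, g, h, i}): φ is true.
  h (successors {f, i}): φ is true.
  i (successors {a, c, h}): φ is true.
For instance, at i:
  At i: r & []r is false, []q | ~q is true, so (r & []r) | ([]q | ~q) is true.
    At i: r is false, []r is false, so r & []r is false.
      At i: []r requires r at every successor {a, c, h}.
        r fails at a, so []r is false at i.
    At i: []q is false, ~q is true, so []q | ~q is true.
      At i: []q requires q at every successor {a, c, h}.
        q fails at h, so []q is false at i.
Satisfying worlds: {b, e, g, h, i}

b, e, g, h, i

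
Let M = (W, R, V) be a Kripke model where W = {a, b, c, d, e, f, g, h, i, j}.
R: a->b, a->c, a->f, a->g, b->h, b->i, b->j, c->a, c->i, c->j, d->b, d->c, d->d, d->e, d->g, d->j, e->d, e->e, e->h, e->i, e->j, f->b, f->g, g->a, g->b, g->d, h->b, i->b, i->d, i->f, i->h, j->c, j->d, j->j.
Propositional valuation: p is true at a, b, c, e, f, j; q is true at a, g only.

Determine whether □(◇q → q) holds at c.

Yes

At c: □(◇q → q) requires ◇q → q at every successor {a, i, j}.
    At a: ◇q is true, q is true, so ◇q → q is true.
      At a: ◇q requires q at some successor in {b, c, f, g}.
        q holds at g, so ◇q is true at a.
    At i: ◇q is false, q is false, so ◇q → q is true.
      At i: ◇q requires q at some successor in {b, d, f, h}.
        At b: q is false.
        At d: q is false.
        At f: q is false.
        At h: q is false.
      So ◇q is false at i.
    At j: ◇q is false, q is false, so ◇q → q is true.
      At j: ◇q requires q at some successor in {c, d, j}.
        At c: q is false.
        At d: q is false.
        At j: q is false.
      So ◇q is false at j.
So □(◇q → q) is true at c.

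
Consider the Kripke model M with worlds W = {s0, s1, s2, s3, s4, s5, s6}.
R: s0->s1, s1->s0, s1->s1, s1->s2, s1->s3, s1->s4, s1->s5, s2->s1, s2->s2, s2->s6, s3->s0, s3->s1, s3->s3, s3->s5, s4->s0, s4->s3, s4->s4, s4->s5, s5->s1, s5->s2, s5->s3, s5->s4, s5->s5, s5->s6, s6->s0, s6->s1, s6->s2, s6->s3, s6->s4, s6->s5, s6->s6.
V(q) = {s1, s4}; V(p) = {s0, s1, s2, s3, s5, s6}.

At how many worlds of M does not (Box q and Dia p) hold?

6

Let φ = not (Box q and Dia p). Evaluate φ at each world:
  s0 (successors {s1}): φ is false.
  s1 (successors {s0, s1, s2, s3, s4, s5}): φ is true.
  s2 (successors {s1, s2, s6}): φ is true.
  s3 (successors {s0, s1, s3, s5}): φ is true.
  s4 (successors {s0, s3, s4, s5}): φ is true.
  s5 (successors {s1, s2, s3, s4, s5, s6}): φ is true.
  s6 (successors {s0, s1, s2, s3, s4, s5, s6}): φ is true.
For instance, at s3:
  At s3: Box q and Dia p is false, so not (Box q and Dia p) is true.
    At s3: Box q is false, Dia p is true, so Box q and Dia p is false.
      At s3: Box q requires q at every successor {s0, s1, s3, s5}.
        q fails at s0, so Box q is false at s3.
      At s3: Dia p requires p at some successor in {s0, s1, s3, s5}.
        p holds at s0, so Dia p is true at s3.
Satisfying worlds: {s1, s2, s3, s4, s5, s6}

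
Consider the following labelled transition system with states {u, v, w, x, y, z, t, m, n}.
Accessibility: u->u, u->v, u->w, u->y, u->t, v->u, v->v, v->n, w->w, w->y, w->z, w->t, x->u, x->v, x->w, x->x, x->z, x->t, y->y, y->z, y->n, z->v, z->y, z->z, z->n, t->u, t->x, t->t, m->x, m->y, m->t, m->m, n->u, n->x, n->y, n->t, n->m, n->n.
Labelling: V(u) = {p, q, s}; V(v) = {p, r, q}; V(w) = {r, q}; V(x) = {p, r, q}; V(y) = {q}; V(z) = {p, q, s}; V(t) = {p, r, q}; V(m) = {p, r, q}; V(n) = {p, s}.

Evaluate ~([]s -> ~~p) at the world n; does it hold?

At n: []s -> ~~p is true, so ~([]s -> ~~p) is false.
  At n: []s is false, ~~p is true, so []s -> ~~p is true.
    At n: []s requires s at every successor {u, x, y, t, m, n}.
      s fails at x, so []s is false at n.

No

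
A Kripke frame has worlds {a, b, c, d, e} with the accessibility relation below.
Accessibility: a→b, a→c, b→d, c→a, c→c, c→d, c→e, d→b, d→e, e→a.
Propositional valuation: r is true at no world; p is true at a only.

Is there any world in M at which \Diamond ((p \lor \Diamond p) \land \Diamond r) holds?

Recall that \Diamond ψ holds at a world iff ψ holds at some accessible world.
Let φ = \Diamond ((p \lor \Diamond p) \land \Diamond r). Evaluate φ at each world:
  a (successors {b, c}): φ is false.
  b (successors {d}): φ is false.
  c (successors {a, c, d, e}): φ is false.
  d (successors {b, e}): φ is false.
  e (successors {a}): φ is false.
For instance, at e:
  At e: \Diamond ((p \lor \Diamond p) \land \Diamond r) requires (p \lor \Diamond p) \land \Diamond r at some successor in {a}.
    At a: (p \lor \Diamond p) \land \Diamond r is false.
  So \Diamond ((p \lor \Diamond p) \land \Diamond r) is false at e.

No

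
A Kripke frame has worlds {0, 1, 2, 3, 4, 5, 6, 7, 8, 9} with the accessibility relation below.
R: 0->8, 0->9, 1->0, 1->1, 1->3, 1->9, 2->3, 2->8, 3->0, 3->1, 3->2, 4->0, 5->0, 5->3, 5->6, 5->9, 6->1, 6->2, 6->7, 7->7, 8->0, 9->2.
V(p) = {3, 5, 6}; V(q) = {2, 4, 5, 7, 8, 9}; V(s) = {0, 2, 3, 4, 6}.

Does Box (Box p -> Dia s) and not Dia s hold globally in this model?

No

Let φ = Box (Box p -> Dia s) and not Dia s. Evaluate φ at each world:
  0 (successors {8, 9}): φ is true.
  1 (successors {0, 1, 3, 9}): φ is false.
  2 (successors {3, 8}): φ is false.
  3 (successors {0, 1, 2}): φ is false.
  4 (successors {0}): φ is false.
  5 (successors {0, 3, 6, 9}): φ is false.
  6 (successors {1, 2, 7}): φ is false.
  7 (successors {7}): φ is true.
  8 (successors {0}): φ is false.
  9 (successors {2}): φ is false.
Detail at 1 (counterexample):
  At 1: Box (Box p -> Dia s) is true, not Dia s is false, so Box (Box p -> Dia s) and not Dia s is false.
    At 1: Box (Box p -> Dia s) requires Box p -> Dia s at every successor {0, 1, 3, 9}.
      At 0: Box p -> Dia s is true.
      At 1: Box p -> Dia s is true.
      At 3: Box p -> Dia s is true.
      At 9: Box p -> Dia s is true.
    So Box (Box p -> Dia s) is true at 1.
    At 1: Dia s is true, so not Dia s is false.
      At 1: Dia s requires s at some successor in {0, 1, 3, 9}.
        s holds at 0, so Dia s is true at 1.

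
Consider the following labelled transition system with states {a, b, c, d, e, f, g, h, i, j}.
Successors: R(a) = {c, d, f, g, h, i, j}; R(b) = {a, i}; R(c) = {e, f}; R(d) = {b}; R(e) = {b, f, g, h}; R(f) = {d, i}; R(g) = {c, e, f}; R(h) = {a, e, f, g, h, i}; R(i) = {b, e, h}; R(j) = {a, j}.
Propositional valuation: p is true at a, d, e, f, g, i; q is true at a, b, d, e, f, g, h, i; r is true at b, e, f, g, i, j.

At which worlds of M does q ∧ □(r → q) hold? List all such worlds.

Recall that □ψ holds at a world iff ψ holds at every accessible world, and ◇ψ holds iff ψ holds at some accessible world.
Let φ = q ∧ □(r → q). Evaluate φ at each world:
  a (successors {c, d, f, g, h, i, j}): φ is false.
  b (successors {a, i}): φ is true.
  c (successors {e, f}): φ is false.
  d (successors {b}): φ is true.
  e (successors {b, f, g, h}): φ is true.
  f (successors {d, i}): φ is true.
  g (successors {c, e, f}): φ is true.
  h (successors {a, e, f, g, h, i}): φ is true.
  i (successors {b, e, h}): φ is true.
  j (successors {a, j}): φ is false.
For instance, at a:
  At a: q is true, □(r → q) is false, so q ∧ □(r → q) is false.
    At a: □(r → q) requires r → q at every successor {c, d, f, g, h, i, j}.
      r → q fails at j, so □(r → q) is false at a.
Satisfying worlds: {b, d, e, f, g, h, i}

b, d, e, f, g, h, i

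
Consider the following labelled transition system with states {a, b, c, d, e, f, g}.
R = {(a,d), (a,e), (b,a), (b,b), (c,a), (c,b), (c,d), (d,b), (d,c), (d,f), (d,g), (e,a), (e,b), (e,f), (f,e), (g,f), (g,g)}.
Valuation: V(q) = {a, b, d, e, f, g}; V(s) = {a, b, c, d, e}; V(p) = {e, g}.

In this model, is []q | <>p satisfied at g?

Yes

Recall that []ψ holds at a world iff ψ holds at every accessible world, and <>ψ holds iff ψ holds at some accessible world.
At g: []q is true, <>p is true, so []q | <>p is true.
  At g: []q requires q at every successor {f, g}.
    At f: q is true.
    At g: q is true.
  So []q is true at g.
  At g: <>p requires p at some successor in {f, g}.
    p holds at g, so <>p is true at g.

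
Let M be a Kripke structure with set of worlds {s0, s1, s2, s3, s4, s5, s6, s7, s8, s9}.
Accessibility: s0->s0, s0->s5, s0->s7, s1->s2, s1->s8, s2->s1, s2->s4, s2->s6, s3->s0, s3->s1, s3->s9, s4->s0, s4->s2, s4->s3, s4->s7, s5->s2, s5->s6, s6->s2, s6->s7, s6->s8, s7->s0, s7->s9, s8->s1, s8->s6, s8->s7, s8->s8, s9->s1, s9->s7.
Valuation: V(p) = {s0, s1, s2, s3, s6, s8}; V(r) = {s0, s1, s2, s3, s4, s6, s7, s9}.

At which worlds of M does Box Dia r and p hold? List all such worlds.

s0, s1, s2, s3, s6, s8

Recall that Box ψ holds at a world iff ψ holds at every accessible world, and Dia ψ holds iff ψ holds at some accessible world.
Let φ = Box Dia r and p. Evaluate φ at each world:
  s0 (successors {s0, s5, s7}): φ is true.
  s1 (successors {s2, s8}): φ is true.
  s2 (successors {s1, s4, s6}): φ is true.
  s3 (successors {s0, s1, s9}): φ is true.
  s4 (successors {s0, s2, s3, s7}): φ is false.
  s5 (successors {s2, s6}): φ is false.
  s6 (successors {s2, s7, s8}): φ is true.
  s7 (successors {s0, s9}): φ is false.
  s8 (successors {s1, s6, s7, s8}): φ is true.
  s9 (successors {s1, s7}): φ is false.
For instance, at s9:
  At s9: Box Dia r is true, p is false, so Box Dia r and p is false.
    At s9: Box Dia r requires Dia r at every successor {s1, s7}.
      At s1: Dia r is true.
      At s7: Dia r is true.
    So Box Dia r is true at s9.
Satisfying worlds: {s0, s1, s2, s3, s6, s8}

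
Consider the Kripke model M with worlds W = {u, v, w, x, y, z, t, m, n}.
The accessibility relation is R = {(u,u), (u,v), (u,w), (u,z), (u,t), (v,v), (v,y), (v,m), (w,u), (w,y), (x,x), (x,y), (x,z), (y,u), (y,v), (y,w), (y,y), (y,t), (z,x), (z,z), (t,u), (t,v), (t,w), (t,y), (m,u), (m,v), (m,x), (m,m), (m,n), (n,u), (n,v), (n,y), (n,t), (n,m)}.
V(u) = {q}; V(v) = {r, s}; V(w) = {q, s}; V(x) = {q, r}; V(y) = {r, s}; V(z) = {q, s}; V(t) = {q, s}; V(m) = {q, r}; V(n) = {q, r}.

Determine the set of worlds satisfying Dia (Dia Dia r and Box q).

u, x, z

Let φ = Dia (Dia Dia r and Box q). Evaluate φ at each world:
  u (successors {u, v, w, z, t}): φ is true.
  v (successors {v, y, m}): φ is false.
  w (successors {u, y}): φ is false.
  x (successors {x, y, z}): φ is true.
  y (successors {u, v, w, y, t}): φ is false.
  z (successors {x, z}): φ is true.
  t (successors {u, v, w, y}): φ is false.
  m (successors {u, v, x, m, n}): φ is false.
  n (successors {u, v, y, t, m}): φ is false.
For instance, at x:
  At x: Dia (Dia Dia r and Box q) requires Dia Dia r and Box q at some successor in {x, y, z}.
    Dia Dia r and Box q holds at z, so Dia (Dia Dia r and Box q) is true at x.
      At z: Dia Dia r is true, Box q is true, so Dia Dia r and Box q is true.
Satisfying worlds: {u, x, z}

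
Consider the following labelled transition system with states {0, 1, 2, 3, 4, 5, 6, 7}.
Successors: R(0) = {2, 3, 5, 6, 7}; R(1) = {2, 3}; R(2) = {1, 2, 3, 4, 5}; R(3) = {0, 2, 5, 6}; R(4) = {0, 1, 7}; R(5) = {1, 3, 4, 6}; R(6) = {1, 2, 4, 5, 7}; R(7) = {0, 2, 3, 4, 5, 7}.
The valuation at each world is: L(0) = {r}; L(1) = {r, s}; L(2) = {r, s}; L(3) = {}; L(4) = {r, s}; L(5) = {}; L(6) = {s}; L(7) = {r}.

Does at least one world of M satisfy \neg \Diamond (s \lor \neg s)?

Recall that \Diamond ψ holds at a world iff ψ holds at some accessible world.
Let φ = \neg \Diamond (s \lor \neg s). Evaluate φ at each world:
  0 (successors {2, 3, 5, 6, 7}): φ is false.
  1 (successors {2, 3}): φ is false.
  2 (successors {1, 2, 3, 4, 5}): φ is false.
  3 (successors {0, 2, 5, 6}): φ is false.
  4 (successors {0, 1, 7}): φ is false.
  5 (successors {1, 3, 4, 6}): φ is false.
  6 (successors {1, 2, 4, 5, 7}): φ is false.
  7 (successors {0, 2, 3, 4, 5, 7}): φ is false.
For instance, at 5:
  At 5: \Diamond (s \lor \neg s) is true, so \neg \Diamond (s \lor \neg s) is false.
    At 5: \Diamond (s \lor \neg s) requires s \lor \neg s at some successor in {1, 3, 4, 6}.
      s \lor \neg s holds at 1, so \Diamond (s \lor \neg s) is true at 5.

No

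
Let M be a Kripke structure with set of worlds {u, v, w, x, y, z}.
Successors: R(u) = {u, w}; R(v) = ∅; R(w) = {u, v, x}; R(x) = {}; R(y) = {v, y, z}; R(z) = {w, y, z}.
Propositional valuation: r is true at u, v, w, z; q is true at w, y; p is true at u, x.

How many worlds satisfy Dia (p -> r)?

4

Let φ = Dia (p -> r). Evaluate φ at each world:
  u (successors {u, w}): φ is true.
  v (successors ∅): φ is false.
  w (successors {u, v, x}): φ is true.
  x (successors ∅): φ is false.
  y (successors {v, y, z}): φ is true.
  z (successors {w, y, z}): φ is true.
For instance, at z:
  At z: Dia (p -> r) requires p -> r at some successor in {w, y, z}.
    p -> r holds at w, so Dia (p -> r) is true at z.
Satisfying worlds: {u, w, y, z}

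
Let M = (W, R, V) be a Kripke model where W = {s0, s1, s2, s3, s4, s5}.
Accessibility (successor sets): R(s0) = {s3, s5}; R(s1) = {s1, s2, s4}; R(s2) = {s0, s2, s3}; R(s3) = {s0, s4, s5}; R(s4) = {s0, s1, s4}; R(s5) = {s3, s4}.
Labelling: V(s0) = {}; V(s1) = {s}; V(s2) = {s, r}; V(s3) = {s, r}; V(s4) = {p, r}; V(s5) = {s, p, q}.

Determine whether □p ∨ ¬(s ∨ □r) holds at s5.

No

At s5: □p is false, ¬(s ∨ □r) is false, so □p ∨ ¬(s ∨ □r) is false.
  At s5: □p requires p at every successor {s3, s4}.
    p fails at s3, so □p is false at s5.
  At s5: s ∨ □r is true, so ¬(s ∨ □r) is false.
    At s5: s is true, □r is true, so s ∨ □r is true.
      At s5: □r requires r at every successor {s3, s4}.
        At s3: r is true.
        At s4: r is true.
      So □r is true at s5.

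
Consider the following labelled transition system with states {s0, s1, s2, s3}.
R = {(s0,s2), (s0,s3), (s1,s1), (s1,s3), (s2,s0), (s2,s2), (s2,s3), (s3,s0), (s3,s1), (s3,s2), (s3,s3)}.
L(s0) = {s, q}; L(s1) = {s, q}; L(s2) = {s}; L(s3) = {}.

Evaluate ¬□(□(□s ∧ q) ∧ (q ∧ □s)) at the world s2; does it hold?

Recall that □ψ holds at a world iff ψ holds at every accessible world, and ◇ψ holds iff ψ holds at some accessible world.
At s2: □(□(□s ∧ q) ∧ (q ∧ □s)) is false, so ¬□(□(□s ∧ q) ∧ (q ∧ □s)) is true.
  At s2: □(□(□s ∧ q) ∧ (q ∧ □s)) requires □(□s ∧ q) ∧ (q ∧ □s) at every successor {s0, s2, s3}.
    □(□s ∧ q) ∧ (q ∧ □s) fails at s0, so □(□(□s ∧ q) ∧ (q ∧ □s)) is false at s2.
      At s0: □(□s ∧ q) is false, q ∧ □s is false, so □(□s ∧ q) ∧ (q ∧ □s) is false.

Yes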